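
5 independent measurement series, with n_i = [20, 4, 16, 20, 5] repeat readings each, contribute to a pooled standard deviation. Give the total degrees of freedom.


nu = sum_i (n_i - 1)
nu = ((20 - 1) + (4 - 1) + (16 - 1) + (20 - 1) + (5 - 1))
nu = 19 + 3 + 15 + 19 + 4
nu = 60

60


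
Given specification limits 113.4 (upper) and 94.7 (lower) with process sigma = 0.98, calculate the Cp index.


Cp = (USL - LSL) / (6 * sigma)
= (113.4 - 94.7) / (6 * 0.98)
= 18.7000 / 5.8800
= 3.1803

3.1803


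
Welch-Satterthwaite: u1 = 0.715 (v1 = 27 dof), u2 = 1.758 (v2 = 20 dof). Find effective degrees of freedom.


uc = sqrt(u1^2 + u2^2) = sqrt(0.715^2 + 1.758^2) = 1.897838
v_eff = uc^4 / (u1^4/v1 + u2^4/v2)
= 1.897838^4 / (0.715^4/27 + 1.758^4/20)
= 12.972885 / 0.48725896
v_eff = 26.6242

26.6242


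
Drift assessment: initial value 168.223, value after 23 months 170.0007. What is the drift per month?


rate = (v2 - v1) / months
= (170.0007 - 168.223) / 23
= 1.7777 / 23
= 0.0773

0.0773


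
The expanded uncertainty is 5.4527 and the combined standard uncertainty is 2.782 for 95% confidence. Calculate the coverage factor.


k = U / uc
k = 5.4527 / 2.782
k = 1.96

1.96


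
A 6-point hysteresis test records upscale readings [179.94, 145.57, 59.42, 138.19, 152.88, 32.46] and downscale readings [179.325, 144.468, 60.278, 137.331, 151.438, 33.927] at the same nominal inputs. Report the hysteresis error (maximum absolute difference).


|179.94 - 179.325| = 0.6150
|145.57 - 144.468| = 1.1020
|59.42 - 60.278| = 0.8580
|138.19 - 137.331| = 0.8590
|152.88 - 151.438| = 1.4420
|32.46 - 33.927| = 1.4670
hysteresis = max(diffs) = 1.4670

1.4670


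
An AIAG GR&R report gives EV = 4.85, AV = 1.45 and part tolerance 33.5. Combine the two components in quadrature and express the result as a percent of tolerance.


GRR = sqrt(EV^2 + AV^2) = sqrt(4.85^2 + 1.45^2) = 5.0621142
%GRR = GRR / tol * 100 = 5.0621142 / 33.5 * 100
%GRR = 15.1108

15.1108


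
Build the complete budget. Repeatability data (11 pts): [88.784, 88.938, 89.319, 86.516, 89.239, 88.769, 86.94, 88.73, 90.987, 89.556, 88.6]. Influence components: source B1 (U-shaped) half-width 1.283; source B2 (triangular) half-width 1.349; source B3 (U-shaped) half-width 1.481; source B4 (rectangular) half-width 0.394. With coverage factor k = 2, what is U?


mean = (88.784 + 88.938 + 89.319 + 86.516 + 89.239 + 88.769 + 86.94 + 88.73 + 90.987 + 89.556 + 88.6) / 11 = 88.76163636
s = sqrt(sum((x - mean)^2)/(n-1)) = 1.2058945
u_A = s / sqrt(n) = 1.2058945 / sqrt(11) = 0.36359087
u_B1 = 1.283 / sqrt(2) = 0.907218
u_B2 = 1.349 / sqrt(6) = 0.55072694
u_B3 = 1.481 / sqrt(2) = 1.0472251
u_B4 = 0.394 / sqrt(3) = 0.22747601
uc = sqrt(0.36359087^2 + 0.907218^2 + 0.55072694^2 + 1.0472251^2 + 0.22747601^2) = 1.5514409
U = k * uc = 2 * 1.5514409
U = 3.1029

3.1029


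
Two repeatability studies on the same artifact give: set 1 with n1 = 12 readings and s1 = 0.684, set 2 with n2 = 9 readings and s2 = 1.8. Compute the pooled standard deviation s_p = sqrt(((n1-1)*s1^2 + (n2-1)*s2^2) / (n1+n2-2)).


s_p = sqrt(((n1-1)*s1^2 + (n2-1)*s2^2) / (n1+n2-2))
numerator = (12-1)*0.684^2 + (9-1)*1.8^2 = 5.146416 + 25.92 = 31.066416
denominator = 12 + 9 - 2 = 19
s_p^2 = 31.066416 / 19 = 1.6350745
s_p = sqrt(1.6350745) = 1.2787

1.2787


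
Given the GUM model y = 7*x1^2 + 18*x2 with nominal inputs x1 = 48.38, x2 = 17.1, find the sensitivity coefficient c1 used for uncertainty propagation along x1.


y = 7*x1^2 + 18*x2
dy/dx1 = 2*7*x1
Evaluate at x1 = 48.38: c1 = 14 * 48.38
c1 = 677.3200

677.3200


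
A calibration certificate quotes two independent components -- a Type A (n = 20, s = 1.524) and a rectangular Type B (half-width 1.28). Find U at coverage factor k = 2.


u_A = s / sqrt(n) = 1.524 / sqrt(20) = 0.34077676
u_B = half_width / sqrt(3) = 1.28 / sqrt(3) = 0.73900834
uc = sqrt(u_A^2 + u_B^2) = sqrt(0.34077676^2 + 0.73900834^2) = 0.81379489
U = k * uc = 2 * 0.81379489
U = 1.6276

1.6276


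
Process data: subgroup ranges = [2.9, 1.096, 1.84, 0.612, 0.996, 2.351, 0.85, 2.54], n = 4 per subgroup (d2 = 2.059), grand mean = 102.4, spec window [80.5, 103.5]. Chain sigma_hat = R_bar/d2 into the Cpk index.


R_bar = (2.9 + 1.096 + 1.84 + 0.612 + 0.996 + 2.351 + 0.85 + 2.54) / 8 = 1.648125
sigma = R_bar / d2 = 1.648125 / 2.059 = 0.80044925
Cp = (USL - LSL)/(6*sigma) = (103.5 - 80.5)/(6*0.80044925) = 4.7890
Cpu = (103.5 - 102.4)/(3*0.80044925) = 0.4581
Cpl = (102.4 - 80.5)/(3*0.80044925) = 9.1199
Cpk = min(Cpu, Cpl) = 0.4581

0.4581


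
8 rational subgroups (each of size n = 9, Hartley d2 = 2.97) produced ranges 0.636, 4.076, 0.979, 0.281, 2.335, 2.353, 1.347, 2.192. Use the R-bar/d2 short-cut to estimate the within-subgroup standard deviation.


R_bar = (0.636 + 4.076 + 0.979 + 0.281 + 2.335 + 2.353 + 1.347 + 2.192) / 8
R_bar = 14.199 / 8 = 1.774875
sigma_hat = R_bar / d2 = 1.774875 / 2.97 = 0.5976

0.5976


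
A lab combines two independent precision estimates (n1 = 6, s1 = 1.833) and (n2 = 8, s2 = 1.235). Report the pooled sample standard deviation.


s_p = sqrt(((n1-1)*s1^2 + (n2-1)*s2^2) / (n1+n2-2))
numerator = (6-1)*1.833^2 + (8-1)*1.235^2 = 16.799445 + 10.676575 = 27.47602
denominator = 6 + 8 - 2 = 12
s_p^2 = 27.47602 / 12 = 2.2896683
s_p = sqrt(2.2896683) = 1.5132

1.5132


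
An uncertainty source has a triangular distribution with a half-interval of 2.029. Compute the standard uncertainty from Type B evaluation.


u_B = half_width / sqrt(6)
u_B = 2.029 / 2.4494897
u_B = 0.8283

0.8283


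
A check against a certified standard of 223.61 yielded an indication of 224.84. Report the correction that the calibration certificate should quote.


Correction = standard - reading
= 223.61 - 224.84
= -1.2300

-1.2300


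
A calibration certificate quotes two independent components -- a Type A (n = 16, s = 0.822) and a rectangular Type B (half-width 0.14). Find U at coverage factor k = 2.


u_A = s / sqrt(n) = 0.822 / sqrt(16) = 0.2055
u_B = half_width / sqrt(3) = 0.14 / sqrt(3) = 0.080829038
uc = sqrt(u_A^2 + u_B^2) = sqrt(0.2055^2 + 0.080829038^2) = 0.22082478
U = k * uc = 2 * 0.22082478
U = 0.4416

0.4416


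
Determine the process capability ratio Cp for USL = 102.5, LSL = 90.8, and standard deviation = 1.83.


Cp = (USL - LSL) / (6 * sigma)
= (102.5 - 90.8) / (6 * 1.83)
= 11.7000 / 10.9800
= 1.0656

1.0656


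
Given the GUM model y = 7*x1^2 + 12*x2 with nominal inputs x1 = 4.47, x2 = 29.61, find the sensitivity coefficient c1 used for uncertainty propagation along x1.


y = 7*x1^2 + 12*x2
dy/dx1 = 2*7*x1
Evaluate at x1 = 4.47: c1 = 14 * 4.47
c1 = 62.5800

62.5800


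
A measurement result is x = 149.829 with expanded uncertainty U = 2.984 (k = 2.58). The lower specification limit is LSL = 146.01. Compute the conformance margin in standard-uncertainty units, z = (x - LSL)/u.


u = U / k = 2.984 / 2.58 = 1.1565891
margin = |LSL - x| = |146.01 - 149.829| = 3.819
z = margin / u = 3.819 / 1.1565891
z = 3.3020

3.3020


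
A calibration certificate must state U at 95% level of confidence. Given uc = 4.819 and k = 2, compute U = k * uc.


U = k * uc
U = 2 * 4.819
U = 9.6380

9.6380


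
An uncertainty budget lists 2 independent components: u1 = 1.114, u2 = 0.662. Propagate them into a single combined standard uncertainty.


uc = sqrt(1.114^2 + 0.662^2)
uc = sqrt(1.67924)
uc = 1.2959

1.2959


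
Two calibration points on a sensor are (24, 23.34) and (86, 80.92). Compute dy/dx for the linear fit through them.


slope = (y2 - y1) / (x2 - x1)
= (80.92 - 23.34) / (86 - 24)
= 57.5800 / 62
= 0.9287

0.9287


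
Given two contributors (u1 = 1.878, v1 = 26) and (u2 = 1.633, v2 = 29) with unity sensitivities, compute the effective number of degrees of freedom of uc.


uc = sqrt(u1^2 + u2^2) = sqrt(1.878^2 + 1.633^2) = 2.488689
v_eff = uc^4 / (u1^4/v1 + u2^4/v2)
= 2.488689^4 / (1.878^4/26 + 1.633^4/29)
= 38.360346 / 0.72363448
v_eff = 53.0107

53.0107


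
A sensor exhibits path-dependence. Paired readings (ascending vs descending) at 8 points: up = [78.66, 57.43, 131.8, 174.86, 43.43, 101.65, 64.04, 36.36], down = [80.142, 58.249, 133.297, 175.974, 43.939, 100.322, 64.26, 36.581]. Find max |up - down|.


|78.66 - 80.142| = 1.4820
|57.43 - 58.249| = 0.8190
|131.8 - 133.297| = 1.4970
|174.86 - 175.974| = 1.1140
|43.43 - 43.939| = 0.5090
|101.65 - 100.322| = 1.3280
|64.04 - 64.26| = 0.2200
|36.36 - 36.581| = 0.2210
hysteresis = max(diffs) = 1.4970

1.4970


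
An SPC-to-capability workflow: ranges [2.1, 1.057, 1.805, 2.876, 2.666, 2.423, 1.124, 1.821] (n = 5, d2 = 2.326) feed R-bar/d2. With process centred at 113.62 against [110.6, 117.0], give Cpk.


R_bar = (2.1 + 1.057 + 1.805 + 2.876 + 2.666 + 2.423 + 1.124 + 1.821) / 8 = 1.984
sigma = R_bar / d2 = 1.984 / 2.326 = 0.85296647
Cp = (USL - LSL)/(6*sigma) = (117.0 - 110.6)/(6*0.85296647) = 1.2505
Cpu = (117.0 - 113.62)/(3*0.85296647) = 1.3209
Cpl = (113.62 - 110.6)/(3*0.85296647) = 1.1802
Cpk = min(Cpu, Cpl) = 1.1802

1.1802


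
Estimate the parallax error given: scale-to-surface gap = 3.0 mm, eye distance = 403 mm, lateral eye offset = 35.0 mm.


error = h * offset / d
= 3.0 * 35.0 / 403
= 0.2605

0.2605


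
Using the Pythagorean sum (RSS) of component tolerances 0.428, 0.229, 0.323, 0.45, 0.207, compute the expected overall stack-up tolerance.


RSS = sqrt(0.428^2 + 0.229^2 + 0.323^2 + 0.45^2 + 0.207^2)
= sqrt(0.585303)
= 0.7651

0.7651


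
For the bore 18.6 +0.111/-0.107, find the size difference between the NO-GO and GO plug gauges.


GO = nominal - lower_tol (smallest hole = maximum material condition)
GO = 18.6 - 0.107 = 18.493
NO-GO = nominal + upper_tol (largest hole = least material condition)
NO-GO = 18.6 + 0.111 = 18.711
spread = NO-GO - GO = 18.711 - 18.493 = 0.2180

0.2180


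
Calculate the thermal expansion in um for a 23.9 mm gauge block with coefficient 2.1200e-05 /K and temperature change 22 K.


dL = L * alpha * dT
= 23.9 * 2.1200e-05 * 22
= 0.0111470 mm
dL_um = 0.0111470 * 1000 = 11.1470 um

11.1470


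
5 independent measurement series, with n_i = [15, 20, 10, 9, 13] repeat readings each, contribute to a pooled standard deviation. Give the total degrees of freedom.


nu = sum_i (n_i - 1)
nu = ((15 - 1) + (20 - 1) + (10 - 1) + (9 - 1) + (13 - 1))
nu = 14 + 19 + 9 + 8 + 12
nu = 62

62


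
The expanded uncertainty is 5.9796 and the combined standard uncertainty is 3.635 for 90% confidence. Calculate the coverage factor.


k = U / uc
k = 5.9796 / 3.635
k = 1.645

1.645


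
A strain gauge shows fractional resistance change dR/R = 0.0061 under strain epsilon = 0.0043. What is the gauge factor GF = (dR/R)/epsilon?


GF = (dR/R) / epsilon
= 0.0061 / 0.0043
= 1.4186

1.4186


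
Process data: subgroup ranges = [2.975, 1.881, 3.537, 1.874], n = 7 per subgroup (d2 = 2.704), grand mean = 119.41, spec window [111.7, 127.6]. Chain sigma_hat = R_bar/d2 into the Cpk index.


R_bar = (2.975 + 1.881 + 3.537 + 1.874) / 4 = 2.56675
sigma = R_bar / d2 = 2.56675 / 2.704 = 0.94924186
Cp = (USL - LSL)/(6*sigma) = (127.6 - 111.7)/(6*0.94924186) = 2.7917
Cpu = (127.6 - 119.41)/(3*0.94924186) = 2.8760
Cpl = (119.41 - 111.7)/(3*0.94924186) = 2.7074
Cpk = min(Cpu, Cpl) = 2.7074

2.7074


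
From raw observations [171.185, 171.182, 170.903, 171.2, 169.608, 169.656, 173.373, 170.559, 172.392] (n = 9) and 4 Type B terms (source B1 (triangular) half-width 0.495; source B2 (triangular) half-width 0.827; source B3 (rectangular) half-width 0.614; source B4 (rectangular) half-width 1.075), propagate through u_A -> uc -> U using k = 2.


mean = (171.185 + 171.182 + 170.903 + 171.2 + 169.608 + 169.656 + 173.373 + 170.559 + 172.392) / 9 = 171.1175556
s = sqrt(sum((x - mean)^2)/(n-1)) = 1.1989401
u_A = s / sqrt(n) = 1.1989401 / sqrt(9) = 0.3996467
u_B1 = 0.495 / sqrt(6) = 0.2020829
u_B2 = 0.827 / sqrt(6) = 0.33762134
u_B3 = 0.614 / sqrt(3) = 0.35449307
u_B4 = 1.075 / sqrt(3) = 0.62065154
uc = sqrt(0.3996467^2 + 0.2020829^2 + 0.33762134^2 + 0.35449307^2 + 0.62065154^2) = 0.90852453
U = k * uc = 2 * 0.90852453
U = 1.8170

1.8170


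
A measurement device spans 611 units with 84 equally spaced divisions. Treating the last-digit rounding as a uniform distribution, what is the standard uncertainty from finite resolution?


resolution = range / divisions
resolution = 611 / 84 = 7.2738095
u_res = resolution / (2*sqrt(3))
u_res = 7.2738095 / 3.4641016
u_res = 2.0998

2.0998


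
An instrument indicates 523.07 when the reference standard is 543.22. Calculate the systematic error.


Systematic error = measured - true
= 523.07 - 543.22
= -20.1500

-20.1500


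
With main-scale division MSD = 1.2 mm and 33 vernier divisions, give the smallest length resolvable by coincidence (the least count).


LC = MSD / n_div
= 1.2 / 33
= 0.0364

0.0364


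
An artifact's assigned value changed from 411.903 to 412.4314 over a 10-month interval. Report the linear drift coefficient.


rate = (v2 - v1) / months
= (412.4314 - 411.903) / 10
= 0.5284 / 10
= 0.0528

0.0528


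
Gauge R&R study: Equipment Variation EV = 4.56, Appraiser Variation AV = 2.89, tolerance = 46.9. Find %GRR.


GRR = sqrt(EV^2 + AV^2) = sqrt(4.56^2 + 2.89^2) = 5.3986758
%GRR = GRR / tol * 100 = 5.3986758 / 46.9 * 100
%GRR = 11.5110

11.5110


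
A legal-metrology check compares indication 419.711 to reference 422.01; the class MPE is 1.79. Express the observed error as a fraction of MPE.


e = indication - reference = 419.711 - 422.01 = -2.2990
|e| = 2.2990
ratio = |e| / MPE = 2.2990 / 1.79
ratio = 1.2844

1.2844


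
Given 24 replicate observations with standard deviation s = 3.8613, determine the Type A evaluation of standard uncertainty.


u_A = s / sqrt(n)
u_A = 3.8613 / sqrt(24)
u_A = 3.8613 / 4.8989795
u_A = 0.7882

0.7882


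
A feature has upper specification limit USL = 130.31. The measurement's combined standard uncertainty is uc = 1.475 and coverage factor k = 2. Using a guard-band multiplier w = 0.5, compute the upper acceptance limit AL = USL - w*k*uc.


U = k * uc = 2 * 1.475 = 2.95
guard band g = w * U = 0.5 * 2.95 = 1.475
AL = USL - g = 130.31 - 1.475
AL = 128.8350

128.8350


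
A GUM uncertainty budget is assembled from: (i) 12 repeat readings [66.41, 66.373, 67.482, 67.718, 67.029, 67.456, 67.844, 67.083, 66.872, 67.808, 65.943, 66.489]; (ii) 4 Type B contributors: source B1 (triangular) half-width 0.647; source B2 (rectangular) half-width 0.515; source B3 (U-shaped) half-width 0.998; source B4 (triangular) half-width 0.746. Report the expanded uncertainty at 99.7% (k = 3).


mean = (66.41 + 66.373 + 67.482 + 67.718 + 67.029 + 67.456 + 67.844 + 67.083 + 66.872 + 67.808 + 65.943 + 66.489) / 12 = 67.04225
s = sqrt(sum((x - mean)^2)/(n-1)) = 0.63555818
u_A = s / sqrt(n) = 0.63555818 / sqrt(12) = 0.18346984
u_B1 = 0.647 / sqrt(6) = 0.26413664
u_B2 = 0.515 / sqrt(3) = 0.29733539
u_B3 = 0.998 / sqrt(2) = 0.70569257
u_B4 = 0.746 / sqrt(6) = 0.30455322
uc = sqrt(0.18346984^2 + 0.26413664^2 + 0.29733539^2 + 0.70569257^2 + 0.30455322^2) = 0.8846425
U = k * uc = 3 * 0.8846425
U = 2.6539

2.6539


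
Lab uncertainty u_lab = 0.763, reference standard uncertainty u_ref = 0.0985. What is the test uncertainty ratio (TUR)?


TUR = u_lab / u_ref
= 0.763 / 0.0985
= 7.7462

7.7462


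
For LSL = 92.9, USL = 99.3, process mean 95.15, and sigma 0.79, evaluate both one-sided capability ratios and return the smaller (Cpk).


Cpu = (USL - mean) / (3*sigma) = (99.3 - 95.15) / (3*0.79) = 1.7511
Cpl = (mean - LSL) / (3*sigma) = (95.15 - 92.9) / (3*0.79) = 0.9494
Cpk = min(Cpu, Cpl) = 0.9494

0.9494


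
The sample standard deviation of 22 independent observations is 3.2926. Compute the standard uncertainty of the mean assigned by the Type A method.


u_A = s / sqrt(n)
u_A = 3.2926 / sqrt(22)
u_A = 3.2926 / 4.6904158
u_A = 0.7020

0.7020


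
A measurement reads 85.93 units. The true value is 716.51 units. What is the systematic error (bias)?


Systematic error = measured - true
= 85.93 - 716.51
= -630.5800

-630.5800


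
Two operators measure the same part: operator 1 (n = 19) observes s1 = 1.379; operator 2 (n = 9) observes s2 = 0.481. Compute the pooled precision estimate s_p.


s_p = sqrt(((n1-1)*s1^2 + (n2-1)*s2^2) / (n1+n2-2))
numerator = (19-1)*1.379^2 + (9-1)*0.481^2 = 34.229538 + 1.850888 = 36.080426
denominator = 19 + 9 - 2 = 26
s_p^2 = 36.080426 / 26 = 1.3877087
s_p = sqrt(1.3877087) = 1.1780

1.1780


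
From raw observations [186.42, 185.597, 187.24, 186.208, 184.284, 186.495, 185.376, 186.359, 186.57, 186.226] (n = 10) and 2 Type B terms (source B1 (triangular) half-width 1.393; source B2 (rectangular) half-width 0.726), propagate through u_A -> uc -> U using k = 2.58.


mean = (186.42 + 185.597 + 187.24 + 186.208 + 184.284 + 186.495 + 185.376 + 186.359 + 186.57 + 186.226) / 10 = 186.0775
s = sqrt(sum((x - mean)^2)/(n-1)) = 0.81264482
u_A = s / sqrt(n) = 0.81264482 / sqrt(10) = 0.25698086
u_B1 = 1.393 / sqrt(6) = 0.56868987
u_B2 = 0.726 / sqrt(3) = 0.4191563
uc = sqrt(0.25698086^2 + 0.56868987^2 + 0.4191563^2) = 0.7517575
U = k * uc = 2.58 * 0.7517575
U = 1.9395

1.9395


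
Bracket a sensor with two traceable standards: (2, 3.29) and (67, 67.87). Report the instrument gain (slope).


slope = (y2 - y1) / (x2 - x1)
= (67.87 - 3.29) / (67 - 2)
= 64.5800 / 65
= 0.9935

0.9935


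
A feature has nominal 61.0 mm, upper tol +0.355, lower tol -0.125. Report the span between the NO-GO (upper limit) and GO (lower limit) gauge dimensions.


GO = nominal - lower_tol (smallest hole = maximum material condition)
GO = 61.0 - 0.125 = 60.875
NO-GO = nominal + upper_tol (largest hole = least material condition)
NO-GO = 61.0 + 0.355 = 61.355
spread = NO-GO - GO = 61.355 - 60.875 = 0.4800

0.4800


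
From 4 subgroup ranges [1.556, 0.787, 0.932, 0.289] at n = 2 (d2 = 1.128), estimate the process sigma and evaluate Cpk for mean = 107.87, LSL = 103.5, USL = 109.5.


R_bar = (1.556 + 0.787 + 0.932 + 0.289) / 4 = 0.891
sigma = R_bar / d2 = 0.891 / 1.128 = 0.78989362
Cp = (USL - LSL)/(6*sigma) = (109.5 - 103.5)/(6*0.78989362) = 1.2660
Cpu = (109.5 - 107.87)/(3*0.78989362) = 0.6879
Cpl = (107.87 - 103.5)/(3*0.78989362) = 1.8441
Cpk = min(Cpu, Cpl) = 0.6879

0.6879


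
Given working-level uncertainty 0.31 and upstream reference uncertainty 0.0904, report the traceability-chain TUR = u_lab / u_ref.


TUR = u_lab / u_ref
= 0.31 / 0.0904
= 3.4292

3.4292


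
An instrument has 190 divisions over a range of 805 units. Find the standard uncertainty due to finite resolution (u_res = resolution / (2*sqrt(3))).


resolution = range / divisions
resolution = 805 / 190 = 4.2368421
u_res = resolution / (2*sqrt(3))
u_res = 4.2368421 / 3.4641016
u_res = 1.2231

1.2231


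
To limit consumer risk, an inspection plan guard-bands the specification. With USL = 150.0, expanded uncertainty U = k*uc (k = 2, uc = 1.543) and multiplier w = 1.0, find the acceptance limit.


U = k * uc = 2 * 1.543 = 3.086
guard band g = w * U = 1.0 * 3.086 = 3.086
AL = USL - g = 150.0 - 3.086
AL = 146.9140

146.9140


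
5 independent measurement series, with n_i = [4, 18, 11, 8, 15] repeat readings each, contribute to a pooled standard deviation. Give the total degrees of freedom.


nu = sum_i (n_i - 1)
nu = ((4 - 1) + (18 - 1) + (11 - 1) + (8 - 1) + (15 - 1))
nu = 3 + 17 + 10 + 7 + 14
nu = 51

51


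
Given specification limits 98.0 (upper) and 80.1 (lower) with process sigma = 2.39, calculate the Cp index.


Cp = (USL - LSL) / (6 * sigma)
= (98.0 - 80.1) / (6 * 2.39)
= 17.9000 / 14.3400
= 1.2483

1.2483


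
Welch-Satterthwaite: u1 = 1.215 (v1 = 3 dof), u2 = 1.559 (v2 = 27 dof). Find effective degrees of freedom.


uc = sqrt(u1^2 + u2^2) = sqrt(1.215^2 + 1.559^2) = 1.9765389
v_eff = uc^4 / (u1^4/v1 + u2^4/v2)
= 1.9765389^4 / (1.215^4/3 + 1.559^4/27)
= 15.262352 / 0.94520001
v_eff = 16.1472

16.1472


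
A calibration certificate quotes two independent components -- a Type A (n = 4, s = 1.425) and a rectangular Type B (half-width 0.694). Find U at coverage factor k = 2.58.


u_A = s / sqrt(n) = 1.425 / sqrt(4) = 0.7125
u_B = half_width / sqrt(3) = 0.694 / sqrt(3) = 0.40068109
uc = sqrt(u_A^2 + u_B^2) = sqrt(0.7125^2 + 0.40068109^2) = 0.81743598
U = k * uc = 2.58 * 0.81743598
U = 2.1090

2.1090


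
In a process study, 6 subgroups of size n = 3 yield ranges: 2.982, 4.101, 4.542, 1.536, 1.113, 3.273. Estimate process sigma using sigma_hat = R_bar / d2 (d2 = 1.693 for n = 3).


R_bar = (2.982 + 4.101 + 4.542 + 1.536 + 1.113 + 3.273) / 6
R_bar = 17.547 / 6 = 2.9245
sigma_hat = R_bar / d2 = 2.9245 / 1.693 = 1.7274

1.7274


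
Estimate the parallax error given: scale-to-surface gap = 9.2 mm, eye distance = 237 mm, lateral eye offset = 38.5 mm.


error = h * offset / d
= 9.2 * 38.5 / 237
= 1.4945

1.4945


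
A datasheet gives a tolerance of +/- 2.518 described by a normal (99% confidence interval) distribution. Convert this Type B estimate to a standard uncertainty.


u_B = half_width / 2.576
u_B = 2.518 / 2.576
u_B = 0.9775

0.9775


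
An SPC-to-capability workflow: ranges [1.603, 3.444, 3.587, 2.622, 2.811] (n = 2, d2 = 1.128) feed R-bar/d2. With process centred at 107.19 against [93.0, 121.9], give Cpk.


R_bar = (1.603 + 3.444 + 3.587 + 2.622 + 2.811) / 5 = 2.8134
sigma = R_bar / d2 = 2.8134 / 1.128 = 2.4941489
Cp = (USL - LSL)/(6*sigma) = (121.9 - 93.0)/(6*2.4941489) = 1.9312
Cpu = (121.9 - 107.19)/(3*2.4941489) = 1.9659
Cpl = (107.19 - 93.0)/(3*2.4941489) = 1.8964
Cpk = min(Cpu, Cpl) = 1.8964

1.8964


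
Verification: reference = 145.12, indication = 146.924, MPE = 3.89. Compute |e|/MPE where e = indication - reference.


e = indication - reference = 146.924 - 145.12 = 1.8040
|e| = 1.8040
ratio = |e| / MPE = 1.8040 / 3.89
ratio = 0.4638

0.4638


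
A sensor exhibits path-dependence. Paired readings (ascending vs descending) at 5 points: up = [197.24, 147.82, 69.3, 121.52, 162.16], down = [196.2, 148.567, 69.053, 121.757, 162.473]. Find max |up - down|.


|197.24 - 196.2| = 1.0400
|147.82 - 148.567| = 0.7470
|69.3 - 69.053| = 0.2470
|121.52 - 121.757| = 0.2370
|162.16 - 162.473| = 0.3130
hysteresis = max(diffs) = 1.0400

1.0400


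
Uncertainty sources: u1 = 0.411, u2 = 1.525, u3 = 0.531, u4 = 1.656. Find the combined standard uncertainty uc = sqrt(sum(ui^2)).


uc = sqrt(0.411^2 + 1.525^2 + 0.531^2 + 1.656^2)
uc = sqrt(5.518843)
uc = 2.3492

2.3492


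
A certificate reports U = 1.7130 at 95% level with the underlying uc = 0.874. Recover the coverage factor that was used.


k = U / uc
k = 1.7130 / 0.874
k = 1.96

1.96


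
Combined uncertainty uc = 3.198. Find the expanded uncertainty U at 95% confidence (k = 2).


U = k * uc
U = 2 * 3.198
U = 6.3960

6.3960


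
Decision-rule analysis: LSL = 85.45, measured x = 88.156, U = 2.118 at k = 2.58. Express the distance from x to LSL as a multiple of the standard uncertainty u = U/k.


u = U / k = 2.118 / 2.58 = 0.82093023
margin = |LSL - x| = |85.45 - 88.156| = 2.706
z = margin / u = 2.706 / 0.82093023
z = 3.2963

3.2963


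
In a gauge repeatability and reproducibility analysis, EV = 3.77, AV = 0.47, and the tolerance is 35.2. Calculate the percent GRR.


GRR = sqrt(EV^2 + AV^2) = sqrt(3.77^2 + 0.47^2) = 3.7991841
%GRR = GRR / tol * 100 = 3.7991841 / 35.2 * 100
%GRR = 10.7931

10.7931


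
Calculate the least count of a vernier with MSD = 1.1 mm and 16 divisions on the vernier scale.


LC = MSD / n_div
= 1.1 / 16
= 0.0688

0.0688


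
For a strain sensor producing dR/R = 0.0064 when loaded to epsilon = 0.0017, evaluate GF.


GF = (dR/R) / epsilon
= 0.0064 / 0.0017
= 3.7647

3.7647


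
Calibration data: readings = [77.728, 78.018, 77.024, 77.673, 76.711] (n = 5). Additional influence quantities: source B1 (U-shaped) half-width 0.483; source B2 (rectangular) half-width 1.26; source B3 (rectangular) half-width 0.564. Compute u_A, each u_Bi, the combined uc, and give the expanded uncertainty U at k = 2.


mean = (77.728 + 78.018 + 77.024 + 77.673 + 76.711) / 5 = 77.4308
s = sqrt(sum((x - mean)^2)/(n-1)) = 0.54207721
u_A = s / sqrt(n) = 0.54207721 / sqrt(5) = 0.2424243
u_B1 = 0.483 / sqrt(2) = 0.34153258
u_B2 = 1.26 / sqrt(3) = 0.72746134
u_B3 = 0.564 / sqrt(3) = 0.32562555
uc = sqrt(0.2424243^2 + 0.34153258^2 + 0.72746134^2 + 0.32562555^2) = 0.90035884
U = k * uc = 2 * 0.90035884
U = 1.8007

1.8007


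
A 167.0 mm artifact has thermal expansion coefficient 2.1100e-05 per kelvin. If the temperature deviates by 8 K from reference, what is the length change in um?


dL = L * alpha * dT
= 167.0 * 2.1100e-05 * 8
= 0.0281896 mm
dL_um = 0.0281896 * 1000 = 28.1896 um

28.1896


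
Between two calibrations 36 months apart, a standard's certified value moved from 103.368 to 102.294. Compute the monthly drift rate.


rate = (v2 - v1) / months
= (102.294 - 103.368) / 36
= -1.0740 / 36
= -0.0298

-0.0298


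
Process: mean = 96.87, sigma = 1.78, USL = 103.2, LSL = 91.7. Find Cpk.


Cpu = (USL - mean) / (3*sigma) = (103.2 - 96.87) / (3*1.78) = 1.1854
Cpl = (mean - LSL) / (3*sigma) = (96.87 - 91.7) / (3*1.78) = 0.9682
Cpk = min(Cpu, Cpl) = 0.9682

0.9682


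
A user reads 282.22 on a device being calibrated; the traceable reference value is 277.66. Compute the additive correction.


Correction = standard - reading
= 277.66 - 282.22
= -4.5600

-4.5600


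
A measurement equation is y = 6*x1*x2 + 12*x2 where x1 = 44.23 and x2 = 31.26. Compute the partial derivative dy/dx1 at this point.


y = 6*x1*x2 + 12*x2
dy/dx1 = 6*x2
Evaluate at x2 = 31.26: c1 = 6 * 31.26
c1 = 187.5600

187.5600


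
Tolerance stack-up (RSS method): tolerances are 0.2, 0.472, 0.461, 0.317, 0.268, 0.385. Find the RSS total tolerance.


RSS = sqrt(0.2^2 + 0.472^2 + 0.461^2 + 0.317^2 + 0.268^2 + 0.385^2)
= sqrt(0.795843)
= 0.8921

0.8921


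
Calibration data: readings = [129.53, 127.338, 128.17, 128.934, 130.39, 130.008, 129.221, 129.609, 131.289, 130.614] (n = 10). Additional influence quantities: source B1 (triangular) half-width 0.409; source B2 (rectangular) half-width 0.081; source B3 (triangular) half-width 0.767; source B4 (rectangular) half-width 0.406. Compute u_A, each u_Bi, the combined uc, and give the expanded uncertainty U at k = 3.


mean = (129.53 + 127.338 + 128.17 + 128.934 + 130.39 + 130.008 + 129.221 + 129.609 + 131.289 + 130.614) / 10 = 129.5103
s = sqrt(sum((x - mean)^2)/(n-1)) = 1.1711695
u_A = s / sqrt(n) = 1.1711695 / sqrt(10) = 0.37035631
u_B1 = 0.409 / sqrt(6) = 0.16697355
u_B2 = 0.081 / sqrt(3) = 0.046765372
u_B3 = 0.767 / sqrt(6) = 0.31312644
u_B4 = 0.406 / sqrt(3) = 0.23440421
uc = sqrt(0.37035631^2 + 0.16697355^2 + 0.046765372^2 + 0.31312644^2 + 0.23440421^2) = 0.56588379
U = k * uc = 3 * 0.56588379
U = 1.6977

1.6977


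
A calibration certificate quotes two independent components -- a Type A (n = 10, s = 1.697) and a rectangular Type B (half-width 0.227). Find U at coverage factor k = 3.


u_A = s / sqrt(n) = 1.697 / sqrt(10) = 0.53663852
u_B = half_width / sqrt(3) = 0.227 / sqrt(3) = 0.13105851
uc = sqrt(u_A^2 + u_B^2) = sqrt(0.53663852^2 + 0.13105851^2) = 0.55241039
U = k * uc = 3 * 0.55241039
U = 1.6572

1.6572


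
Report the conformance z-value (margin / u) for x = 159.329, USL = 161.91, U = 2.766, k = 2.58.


u = U / k = 2.766 / 2.58 = 1.072093
margin = |USL - x| = |161.91 - 159.329| = 2.581
z = margin / u = 2.581 / 1.072093
z = 2.4074

2.4074


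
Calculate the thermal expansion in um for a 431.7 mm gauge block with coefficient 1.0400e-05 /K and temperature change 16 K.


dL = L * alpha * dT
= 431.7 * 1.0400e-05 * 16
= 0.0718349 mm
dL_um = 0.0718349 * 1000 = 71.8349 um

71.8349


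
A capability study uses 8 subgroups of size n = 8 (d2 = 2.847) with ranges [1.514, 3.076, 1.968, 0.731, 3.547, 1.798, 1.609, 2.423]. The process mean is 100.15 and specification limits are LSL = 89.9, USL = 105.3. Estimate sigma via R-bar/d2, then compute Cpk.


R_bar = (1.514 + 3.076 + 1.968 + 0.731 + 3.547 + 1.798 + 1.609 + 2.423) / 8 = 2.08325
sigma = R_bar / d2 = 2.08325 / 2.847 = 0.73173516
Cp = (USL - LSL)/(6*sigma) = (105.3 - 89.9)/(6*0.73173516) = 3.5076
Cpu = (105.3 - 100.15)/(3*0.73173516) = 2.3460
Cpl = (100.15 - 89.9)/(3*0.73173516) = 4.6693
Cpk = min(Cpu, Cpl) = 2.3460

2.3460


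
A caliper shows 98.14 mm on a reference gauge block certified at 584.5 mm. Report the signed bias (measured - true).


Systematic error = measured - true
= 98.14 - 584.5
= -486.3600

-486.3600


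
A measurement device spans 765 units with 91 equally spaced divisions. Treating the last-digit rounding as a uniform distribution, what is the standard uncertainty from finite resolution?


resolution = range / divisions
resolution = 765 / 91 = 8.4065934
u_res = resolution / (2*sqrt(3))
u_res = 8.4065934 / 3.4641016
u_res = 2.4268

2.4268


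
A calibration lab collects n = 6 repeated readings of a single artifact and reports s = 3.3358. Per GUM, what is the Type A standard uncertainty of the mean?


u_A = s / sqrt(n)
u_A = 3.3358 / sqrt(6)
u_A = 3.3358 / 2.4494897
u_A = 1.3618

1.3618


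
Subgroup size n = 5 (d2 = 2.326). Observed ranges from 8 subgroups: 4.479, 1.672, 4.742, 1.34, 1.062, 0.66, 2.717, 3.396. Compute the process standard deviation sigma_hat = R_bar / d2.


R_bar = (4.479 + 1.672 + 4.742 + 1.34 + 1.062 + 0.66 + 2.717 + 3.396) / 8
R_bar = 20.068 / 8 = 2.5085
sigma_hat = R_bar / d2 = 2.5085 / 2.326 = 1.0785

1.0785


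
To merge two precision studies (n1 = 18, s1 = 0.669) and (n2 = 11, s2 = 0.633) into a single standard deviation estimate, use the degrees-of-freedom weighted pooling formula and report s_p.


s_p = sqrt(((n1-1)*s1^2 + (n2-1)*s2^2) / (n1+n2-2))
numerator = (18-1)*0.669^2 + (11-1)*0.633^2 = 7.608537 + 4.00689 = 11.615427
denominator = 18 + 11 - 2 = 27
s_p^2 = 11.615427 / 27 = 0.430201
s_p = sqrt(0.430201) = 0.6559

0.6559


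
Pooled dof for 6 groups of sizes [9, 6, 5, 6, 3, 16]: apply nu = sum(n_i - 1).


nu = sum_i (n_i - 1)
nu = ((9 - 1) + (6 - 1) + (5 - 1) + (6 - 1) + (3 - 1) + (16 - 1))
nu = 8 + 5 + 4 + 5 + 2 + 15
nu = 39

39


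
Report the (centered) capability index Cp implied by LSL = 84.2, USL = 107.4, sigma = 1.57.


Cp = (USL - LSL) / (6 * sigma)
= (107.4 - 84.2) / (6 * 1.57)
= 23.2000 / 9.4200
= 2.4628

2.4628


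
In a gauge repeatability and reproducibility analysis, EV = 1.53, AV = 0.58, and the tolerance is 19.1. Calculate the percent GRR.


GRR = sqrt(EV^2 + AV^2) = sqrt(1.53^2 + 0.58^2) = 1.6362457
%GRR = GRR / tol * 100 = 1.6362457 / 19.1 * 100
%GRR = 8.5667

8.5667


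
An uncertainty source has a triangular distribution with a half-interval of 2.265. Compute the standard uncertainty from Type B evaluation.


u_B = half_width / sqrt(6)
u_B = 2.265 / 2.4494897
u_B = 0.9247

0.9247


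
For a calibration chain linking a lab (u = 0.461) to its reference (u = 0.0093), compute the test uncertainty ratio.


TUR = u_lab / u_ref
= 0.461 / 0.0093
= 49.5699

49.5699


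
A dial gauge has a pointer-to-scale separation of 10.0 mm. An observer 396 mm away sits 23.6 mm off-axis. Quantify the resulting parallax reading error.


error = h * offset / d
= 10.0 * 23.6 / 396
= 0.5960

0.5960


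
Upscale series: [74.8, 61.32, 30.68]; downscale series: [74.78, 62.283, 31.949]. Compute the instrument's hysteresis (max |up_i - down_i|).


|74.8 - 74.78| = 0.0200
|61.32 - 62.283| = 0.9630
|30.68 - 31.949| = 1.2690
hysteresis = max(diffs) = 1.2690

1.2690


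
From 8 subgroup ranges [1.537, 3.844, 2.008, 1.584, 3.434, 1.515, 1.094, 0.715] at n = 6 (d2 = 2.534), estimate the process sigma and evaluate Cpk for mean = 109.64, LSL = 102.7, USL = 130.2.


R_bar = (1.537 + 3.844 + 2.008 + 1.584 + 3.434 + 1.515 + 1.094 + 0.715) / 8 = 1.966375
sigma = R_bar / d2 = 1.966375 / 2.534 = 0.77599645
Cp = (USL - LSL)/(6*sigma) = (130.2 - 102.7)/(6*0.77599645) = 5.9064
Cpu = (130.2 - 109.64)/(3*0.77599645) = 8.8317
Cpl = (109.64 - 102.7)/(3*0.77599645) = 2.9811
Cpk = min(Cpu, Cpl) = 2.9811

2.9811


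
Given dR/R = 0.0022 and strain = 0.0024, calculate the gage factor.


GF = (dR/R) / epsilon
= 0.0022 / 0.0024
= 0.9167

0.9167


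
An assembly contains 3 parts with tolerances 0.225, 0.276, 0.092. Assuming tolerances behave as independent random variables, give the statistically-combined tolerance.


RSS = sqrt(0.225^2 + 0.276^2 + 0.092^2)
= sqrt(0.135265)
= 0.3678

0.3678


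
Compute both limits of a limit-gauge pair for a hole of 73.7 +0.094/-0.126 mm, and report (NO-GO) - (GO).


GO = nominal - lower_tol (smallest hole = maximum material condition)
GO = 73.7 - 0.126 = 73.574
NO-GO = nominal + upper_tol (largest hole = least material condition)
NO-GO = 73.7 + 0.094 = 73.794
spread = NO-GO - GO = 73.794 - 73.574 = 0.2200

0.2200


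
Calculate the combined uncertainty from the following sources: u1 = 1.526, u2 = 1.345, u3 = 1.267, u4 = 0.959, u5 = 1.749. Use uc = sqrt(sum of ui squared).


uc = sqrt(1.526^2 + 1.345^2 + 1.267^2 + 0.959^2 + 1.749^2)
uc = sqrt(9.721672)
uc = 3.1180

3.1180


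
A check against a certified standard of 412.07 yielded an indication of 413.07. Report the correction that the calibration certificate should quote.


Correction = standard - reading
= 412.07 - 413.07
= -1.0000

-1.0000


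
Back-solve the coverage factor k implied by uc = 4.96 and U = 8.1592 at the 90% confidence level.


k = U / uc
k = 8.1592 / 4.96
k = 1.645

1.645


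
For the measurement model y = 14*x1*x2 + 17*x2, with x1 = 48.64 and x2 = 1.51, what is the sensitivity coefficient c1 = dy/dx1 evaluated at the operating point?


y = 14*x1*x2 + 17*x2
dy/dx1 = 14*x2
Evaluate at x2 = 1.51: c1 = 14 * 1.51
c1 = 21.1400

21.1400


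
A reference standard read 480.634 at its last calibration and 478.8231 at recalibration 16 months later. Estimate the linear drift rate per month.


rate = (v2 - v1) / months
= (478.8231 - 480.634) / 16
= -1.8109 / 16
= -0.1132

-0.1132


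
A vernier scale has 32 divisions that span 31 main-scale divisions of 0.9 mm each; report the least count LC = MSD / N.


LC = MSD / n_div
= 0.9 / 32
= 0.0281

0.0281


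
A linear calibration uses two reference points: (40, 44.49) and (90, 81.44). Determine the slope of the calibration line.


slope = (y2 - y1) / (x2 - x1)
= (81.44 - 44.49) / (90 - 40)
= 36.9500 / 50
= 0.7390

0.7390


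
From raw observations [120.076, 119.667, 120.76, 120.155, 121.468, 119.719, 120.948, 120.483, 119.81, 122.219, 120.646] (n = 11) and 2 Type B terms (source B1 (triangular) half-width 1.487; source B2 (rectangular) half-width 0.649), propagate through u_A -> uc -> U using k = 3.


mean = (120.076 + 119.667 + 120.76 + 120.155 + 121.468 + 119.719 + 120.948 + 120.483 + 119.81 + 122.219 + 120.646) / 11 = 120.541
s = sqrt(sum((x - mean)^2)/(n-1)) = 0.79007303
u_A = s / sqrt(n) = 0.79007303 / sqrt(11) = 0.23821598
u_B1 = 1.487 / sqrt(6) = 0.60706521
u_B2 = 0.649 / sqrt(3) = 0.37470032
uc = sqrt(0.23821598^2 + 0.60706521^2 + 0.37470032^2) = 0.75211392
U = k * uc = 3 * 0.75211392
U = 2.2563

2.2563


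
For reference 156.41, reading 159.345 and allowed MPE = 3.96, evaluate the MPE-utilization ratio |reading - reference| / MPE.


e = indication - reference = 159.345 - 156.41 = 2.9350
|e| = 2.9350
ratio = |e| / MPE = 2.9350 / 3.96
ratio = 0.7412

0.7412


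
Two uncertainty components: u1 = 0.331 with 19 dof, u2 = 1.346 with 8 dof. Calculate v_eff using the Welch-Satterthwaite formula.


uc = sqrt(u1^2 + u2^2) = sqrt(0.331^2 + 1.346^2) = 1.3861014
v_eff = uc^4 / (u1^4/v1 + u2^4/v2)
= 1.3861014^4 / (0.331^4/19 + 1.346^4/8)
= 3.6913057 / 0.41092113
v_eff = 8.9830

8.9830


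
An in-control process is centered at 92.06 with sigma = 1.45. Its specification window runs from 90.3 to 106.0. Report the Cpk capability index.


Cpu = (USL - mean) / (3*sigma) = (106.0 - 92.06) / (3*1.45) = 3.2046
Cpl = (mean - LSL) / (3*sigma) = (92.06 - 90.3) / (3*1.45) = 0.4046
Cpk = min(Cpu, Cpl) = 0.4046

0.4046


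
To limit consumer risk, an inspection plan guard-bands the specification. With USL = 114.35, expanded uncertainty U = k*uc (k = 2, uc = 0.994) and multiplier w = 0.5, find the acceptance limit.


U = k * uc = 2 * 0.994 = 1.988
guard band g = w * U = 0.5 * 1.988 = 0.994
AL = USL - g = 114.35 - 0.994
AL = 113.3560

113.3560


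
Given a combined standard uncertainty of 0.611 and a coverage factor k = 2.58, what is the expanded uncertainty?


U = k * uc
U = 2.58 * 0.611
U = 1.5764

1.5764


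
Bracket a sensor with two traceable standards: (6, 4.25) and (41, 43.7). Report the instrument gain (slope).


slope = (y2 - y1) / (x2 - x1)
= (43.7 - 4.25) / (41 - 6)
= 39.4500 / 35
= 1.1271

1.1271


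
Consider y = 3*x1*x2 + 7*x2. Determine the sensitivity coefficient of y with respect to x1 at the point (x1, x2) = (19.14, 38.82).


y = 3*x1*x2 + 7*x2
dy/dx1 = 3*x2
Evaluate at x2 = 38.82: c1 = 3 * 38.82
c1 = 116.4600

116.4600


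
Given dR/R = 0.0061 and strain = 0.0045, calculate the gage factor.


GF = (dR/R) / epsilon
= 0.0061 / 0.0045
= 1.3556

1.3556


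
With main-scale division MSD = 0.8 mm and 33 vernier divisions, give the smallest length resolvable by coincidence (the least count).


LC = MSD / n_div
= 0.8 / 33
= 0.0242

0.0242


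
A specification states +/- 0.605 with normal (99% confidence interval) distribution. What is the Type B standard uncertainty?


u_B = half_width / 2.576
u_B = 0.605 / 2.576
u_B = 0.2349

0.2349


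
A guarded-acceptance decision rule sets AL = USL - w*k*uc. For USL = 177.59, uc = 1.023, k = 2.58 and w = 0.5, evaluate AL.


U = k * uc = 2.58 * 1.023 = 2.63934
guard band g = w * U = 0.5 * 2.63934 = 1.31967
AL = USL - g = 177.59 - 1.31967
AL = 176.2703

176.2703


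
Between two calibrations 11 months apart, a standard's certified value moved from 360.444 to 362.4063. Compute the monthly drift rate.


rate = (v2 - v1) / months
= (362.4063 - 360.444) / 11
= 1.9623 / 11
= 0.1784

0.1784


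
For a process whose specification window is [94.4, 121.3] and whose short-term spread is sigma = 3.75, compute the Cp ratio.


Cp = (USL - LSL) / (6 * sigma)
= (121.3 - 94.4) / (6 * 3.75)
= 26.9000 / 22.5000
= 1.1956

1.1956


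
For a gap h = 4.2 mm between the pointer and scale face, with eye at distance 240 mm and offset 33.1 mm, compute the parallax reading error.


error = h * offset / d
= 4.2 * 33.1 / 240
= 0.5793

0.5793


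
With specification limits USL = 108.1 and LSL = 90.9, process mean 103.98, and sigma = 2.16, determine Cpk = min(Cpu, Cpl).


Cpu = (USL - mean) / (3*sigma) = (108.1 - 103.98) / (3*2.16) = 0.6358
Cpl = (mean - LSL) / (3*sigma) = (103.98 - 90.9) / (3*2.16) = 2.0185
Cpk = min(Cpu, Cpl) = 0.6358

0.6358


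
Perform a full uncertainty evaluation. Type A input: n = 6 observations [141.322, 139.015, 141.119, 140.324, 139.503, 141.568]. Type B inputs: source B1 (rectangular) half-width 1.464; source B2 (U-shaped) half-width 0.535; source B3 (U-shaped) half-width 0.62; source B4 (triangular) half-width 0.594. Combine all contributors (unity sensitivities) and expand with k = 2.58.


mean = (141.322 + 139.015 + 141.119 + 140.324 + 139.503 + 141.568) / 6 = 140.4751667
s = sqrt(sum((x - mean)^2)/(n-1)) = 1.0417273
u_A = s / sqrt(n) = 1.0417273 / sqrt(6) = 0.42528339
u_B1 = 1.464 / sqrt(3) = 0.84524079
u_B2 = 0.535 / sqrt(2) = 0.37830213
u_B3 = 0.62 / sqrt(2) = 0.4384062
u_B4 = 0.594 / sqrt(6) = 0.24249948
uc = sqrt(0.42528339^2 + 0.84524079^2 + 0.37830213^2 + 0.4384062^2 + 0.24249948^2) = 1.1355247
U = k * uc = 2.58 * 1.1355247
U = 2.9297

2.9297


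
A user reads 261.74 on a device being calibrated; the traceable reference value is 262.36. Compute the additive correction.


Correction = standard - reading
= 262.36 - 261.74
= 0.6200

0.6200


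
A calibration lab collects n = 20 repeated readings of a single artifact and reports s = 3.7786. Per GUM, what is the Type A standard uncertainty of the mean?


u_A = s / sqrt(n)
u_A = 3.7786 / sqrt(20)
u_A = 3.7786 / 4.472136
u_A = 0.8449

0.8449
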